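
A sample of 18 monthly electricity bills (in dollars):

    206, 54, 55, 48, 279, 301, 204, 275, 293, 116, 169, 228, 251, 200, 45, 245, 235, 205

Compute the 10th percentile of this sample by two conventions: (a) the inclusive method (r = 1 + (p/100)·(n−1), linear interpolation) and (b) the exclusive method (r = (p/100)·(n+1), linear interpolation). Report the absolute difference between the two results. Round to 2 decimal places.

Sorted: 45, 48, 54, 55, 116, 169, 200, 204, 205, 206, 228, 235, 245, 251, 275, 279, 293, 301.
n = 18.
(a) r = 2.7; between ranks 2 (48) and 3 (54): 52.2.
(b) r = 1.9; between ranks 1 (45) and 2 (48): 47.7.
|52.2 − 47.7| = 4.5.

4.50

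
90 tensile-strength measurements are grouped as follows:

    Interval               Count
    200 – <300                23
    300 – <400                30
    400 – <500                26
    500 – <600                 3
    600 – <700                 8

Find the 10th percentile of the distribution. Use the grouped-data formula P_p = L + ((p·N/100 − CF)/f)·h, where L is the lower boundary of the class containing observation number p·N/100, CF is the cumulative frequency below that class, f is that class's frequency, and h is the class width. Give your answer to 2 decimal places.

N = 90; target position k = 10/100 · 90 = 9.
Cumulative frequencies: 23, 53, 79, 82, 90.
Observation 9 falls in the class 200 – <300.
L = 200, CF = 0, f = 23, h = 100.
P10 = 200 + ((9 − 0)/23)·100 = 200 + 39.1304 = 239.13.

239.13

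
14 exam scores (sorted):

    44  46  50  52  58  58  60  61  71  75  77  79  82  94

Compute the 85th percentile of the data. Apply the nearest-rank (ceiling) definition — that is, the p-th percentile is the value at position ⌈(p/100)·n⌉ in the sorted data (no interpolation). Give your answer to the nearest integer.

79

n = 14.
Position = ⌈85/100 · 14⌉ = ⌈11.9⌉ = 12.
The value at rank 12 is 79.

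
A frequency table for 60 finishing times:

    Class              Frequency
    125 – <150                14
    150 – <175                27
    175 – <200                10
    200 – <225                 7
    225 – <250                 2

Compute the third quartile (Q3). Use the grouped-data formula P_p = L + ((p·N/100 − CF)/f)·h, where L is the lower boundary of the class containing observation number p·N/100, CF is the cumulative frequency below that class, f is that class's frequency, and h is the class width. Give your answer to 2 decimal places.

N = 60; target position k = 75/100 · 60 = 45.
Cumulative frequencies: 14, 41, 51, 58, 60.
Observation 45 falls in the class 175 – <200.
L = 175, CF = 41, f = 10, h = 25.
P75 = 175 + ((45 − 41)/10)·25 = 175 + 10 = 185.

185.00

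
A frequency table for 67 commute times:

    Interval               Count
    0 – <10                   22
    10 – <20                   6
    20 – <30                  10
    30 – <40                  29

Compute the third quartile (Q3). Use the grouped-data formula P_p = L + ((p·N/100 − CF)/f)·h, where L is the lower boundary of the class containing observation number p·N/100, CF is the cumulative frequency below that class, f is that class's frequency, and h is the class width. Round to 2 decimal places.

34.22

N = 67; target position k = 75/100 · 67 = 50.25.
Cumulative frequencies: 22, 28, 38, 67.
Observation 50.25 falls in the class 30 – <40.
L = 30, CF = 38, f = 29, h = 10.
P75 = 30 + ((50.25 − 38)/29)·10 = 30 + 4.22414 = 34.2241.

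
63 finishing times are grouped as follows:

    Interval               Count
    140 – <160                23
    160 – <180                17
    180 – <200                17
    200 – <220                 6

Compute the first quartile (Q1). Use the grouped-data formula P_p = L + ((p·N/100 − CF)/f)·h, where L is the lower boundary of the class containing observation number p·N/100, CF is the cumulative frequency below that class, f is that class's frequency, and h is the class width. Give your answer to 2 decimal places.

153.70

N = 63; target position k = 25/100 · 63 = 15.75.
Cumulative frequencies: 23, 40, 57, 63.
Observation 15.75 falls in the class 140 – <160.
L = 140, CF = 0, f = 23, h = 20.
P25 = 140 + ((15.75 − 0)/23)·20 = 140 + 13.6957 = 153.696.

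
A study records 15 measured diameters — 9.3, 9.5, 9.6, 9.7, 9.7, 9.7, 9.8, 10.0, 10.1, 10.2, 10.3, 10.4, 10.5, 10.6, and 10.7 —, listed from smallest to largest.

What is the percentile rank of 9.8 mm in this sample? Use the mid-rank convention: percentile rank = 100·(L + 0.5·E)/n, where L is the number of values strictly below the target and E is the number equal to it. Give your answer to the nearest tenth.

Count below 9.8: L = 6; count equal: E = 1; n = 15.
Percentile rank = 100·(6 + 0.5·1)/15 = 100·6.5/15 = 43.33.

43.3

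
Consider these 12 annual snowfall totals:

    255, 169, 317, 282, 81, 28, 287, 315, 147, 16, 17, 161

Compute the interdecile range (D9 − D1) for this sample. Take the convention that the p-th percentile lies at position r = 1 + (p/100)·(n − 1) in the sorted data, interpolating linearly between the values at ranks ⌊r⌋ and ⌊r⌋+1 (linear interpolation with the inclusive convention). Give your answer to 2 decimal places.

294.10

Sorted: 16, 17, 28, 81, 147, 161, 169, 255, 282, 287, 315, 317.
n = 12.
P10: r = 2.1; ranks 2–3 are 17, 28; interpolating gives 18.1.
P90: r = 10.9; ranks 10–11 are 287, 315; interpolating gives 312.2.
Difference: 312.2 − 18.1 = 294.1.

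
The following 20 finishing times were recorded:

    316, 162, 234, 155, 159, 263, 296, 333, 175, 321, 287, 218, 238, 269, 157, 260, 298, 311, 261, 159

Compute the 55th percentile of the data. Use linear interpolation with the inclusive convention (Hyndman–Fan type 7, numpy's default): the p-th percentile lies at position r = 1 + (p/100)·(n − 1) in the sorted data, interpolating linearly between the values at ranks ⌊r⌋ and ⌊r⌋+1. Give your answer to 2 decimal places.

Sorted: 155, 157, 159, 159, 162, 175, 218, 234, 238, 260, 261, 263, 269, 287, 296, 298, 311, 316, 321, 333.
n = 20.
r = 1 + (55/100)·(20 − 1) = 1 + 10.45 = 11.45.
Rank 11 is 261 and rank 12 is 263.
Interpolate: 261 + 0.45·(263 − 261) = 261 + 0.45·2 = 261.9.

261.90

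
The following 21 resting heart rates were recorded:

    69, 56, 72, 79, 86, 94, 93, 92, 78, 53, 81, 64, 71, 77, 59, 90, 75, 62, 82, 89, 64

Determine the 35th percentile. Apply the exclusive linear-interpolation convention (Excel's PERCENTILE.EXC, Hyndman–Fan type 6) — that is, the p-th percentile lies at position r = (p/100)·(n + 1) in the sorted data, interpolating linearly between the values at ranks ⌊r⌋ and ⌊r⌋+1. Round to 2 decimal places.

70.40

Sorted: 53, 56, 59, 62, 64, 64, 69, 71, 72, 75, 77, 78, 79, 81, 82, 86, 89, 90, 92, 93, 94.
n = 21.
r = (35/100)·(21 + 1) = 7.7.
Rank 7 is 69 and rank 8 is 71.
Interpolate: 69 + 0.7·(71 − 69) = 69 + 0.7·2 = 70.4.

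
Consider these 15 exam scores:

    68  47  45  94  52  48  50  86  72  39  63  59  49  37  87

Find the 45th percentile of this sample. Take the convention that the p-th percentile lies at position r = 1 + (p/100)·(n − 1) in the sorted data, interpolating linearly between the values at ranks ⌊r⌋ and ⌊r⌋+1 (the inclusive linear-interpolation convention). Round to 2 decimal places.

Sorted: 37, 39, 45, 47, 48, 49, 50, 52, 59, 63, 68, 72, 86, 87, 94.
n = 15.
r = 1 + (45/100)·(15 − 1) = 1 + 6.3 = 7.3.
Rank 7 is 50 and rank 8 is 52.
Interpolate: 50 + 0.3·(52 − 50) = 50 + 0.3·2 = 50.6.

50.60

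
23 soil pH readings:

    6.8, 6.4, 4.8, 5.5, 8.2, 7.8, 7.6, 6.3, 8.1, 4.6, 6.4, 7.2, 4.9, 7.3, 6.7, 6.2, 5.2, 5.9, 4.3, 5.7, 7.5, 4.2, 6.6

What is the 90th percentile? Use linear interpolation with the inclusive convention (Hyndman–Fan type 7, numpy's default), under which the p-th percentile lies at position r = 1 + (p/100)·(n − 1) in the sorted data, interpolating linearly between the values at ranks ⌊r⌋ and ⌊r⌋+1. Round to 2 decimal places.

Sorted: 4.2, 4.3, 4.6, 4.8, 4.9, 5.2, 5.5, 5.7, 5.9, 6.2, 6.3, 6.4, 6.4, 6.6, 6.7, 6.8, 7.2, 7.3, 7.5, 7.6, 7.8, 8.1, 8.2.
n = 23.
r = 1 + (90/100)·(23 − 1) = 1 + 19.8 = 20.8.
Rank 20 is 7.6 and rank 21 is 7.8.
Interpolate: 7.6 + 0.8·(7.8 − 7.6) = 7.6 + 0.8·0.2 = 7.76.

7.76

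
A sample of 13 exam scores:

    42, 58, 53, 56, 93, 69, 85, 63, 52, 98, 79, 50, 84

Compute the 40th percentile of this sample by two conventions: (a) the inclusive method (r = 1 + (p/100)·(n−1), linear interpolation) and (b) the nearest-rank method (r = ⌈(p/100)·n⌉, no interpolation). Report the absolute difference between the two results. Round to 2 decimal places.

0.40

Sorted: 42, 50, 52, 53, 56, 58, 63, 69, 79, 84, 85, 93, 98.
n = 13.
(a) r = 5.8; between ranks 5 (56) and 6 (58): 57.6.
(b) the nearest-rank method: rank 6 → 58.
|57.6 − 58| = 0.4.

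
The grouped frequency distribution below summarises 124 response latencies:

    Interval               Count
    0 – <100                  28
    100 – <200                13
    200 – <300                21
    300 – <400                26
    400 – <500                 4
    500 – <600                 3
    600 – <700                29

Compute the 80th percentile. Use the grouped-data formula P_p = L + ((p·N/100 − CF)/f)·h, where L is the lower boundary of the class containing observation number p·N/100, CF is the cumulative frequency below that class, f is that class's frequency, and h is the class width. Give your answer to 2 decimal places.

614.48

N = 124; target position k = 80/100 · 124 = 99.2.
Cumulative frequencies: 28, 41, 62, 88, 92, 95, 124.
Observation 99.2 falls in the class 600 – <700.
L = 600, CF = 95, f = 29, h = 100.
P80 = 600 + ((99.2 − 95)/29)·100 = 600 + 14.4828 = 614.483.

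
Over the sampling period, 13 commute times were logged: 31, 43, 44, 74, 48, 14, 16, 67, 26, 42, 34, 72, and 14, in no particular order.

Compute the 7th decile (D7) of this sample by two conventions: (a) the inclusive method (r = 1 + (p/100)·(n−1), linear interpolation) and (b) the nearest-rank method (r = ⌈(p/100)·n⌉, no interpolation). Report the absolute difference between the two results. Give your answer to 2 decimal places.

2.40

Sorted: 14, 14, 16, 26, 31, 34, 42, 43, 44, 48, 67, 72, 74.
n = 13.
(a) r = 9.4; between ranks 9 (44) and 10 (48): 45.6.
(b) the nearest-rank method: rank 10 → 48.
|45.6 − 48| = 2.4.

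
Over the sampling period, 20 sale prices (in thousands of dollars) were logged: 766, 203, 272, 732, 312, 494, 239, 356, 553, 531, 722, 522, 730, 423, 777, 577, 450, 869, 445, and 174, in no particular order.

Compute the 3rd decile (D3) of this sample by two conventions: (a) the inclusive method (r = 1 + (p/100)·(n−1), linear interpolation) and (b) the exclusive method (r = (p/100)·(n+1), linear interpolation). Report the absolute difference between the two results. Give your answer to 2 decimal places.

Sorted: 174, 203, 239, 272, 312, 356, 423, 445, 450, 494, 522, 531, 553, 577, 722, 730, 732, 766, 777, 869.
n = 20.
(a) r = 6.7; between ranks 6 (356) and 7 (423): 402.9.
(b) r = 6.3; between ranks 6 (356) and 7 (423): 376.1.
|402.9 − 376.1| = 26.8.

26.80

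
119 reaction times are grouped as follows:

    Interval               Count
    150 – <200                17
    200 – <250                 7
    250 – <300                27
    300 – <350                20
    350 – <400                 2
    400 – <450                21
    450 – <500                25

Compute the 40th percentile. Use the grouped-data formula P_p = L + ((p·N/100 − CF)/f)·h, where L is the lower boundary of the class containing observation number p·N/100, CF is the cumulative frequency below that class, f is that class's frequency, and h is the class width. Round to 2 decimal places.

293.70

N = 119; target position k = 40/100 · 119 = 47.6.
Cumulative frequencies: 17, 24, 51, 71, 73, 94, 119.
Observation 47.6 falls in the class 250 – <300.
L = 250, CF = 24, f = 27, h = 50.
P40 = 250 + ((47.6 − 24)/27)·50 = 250 + 43.7037 = 293.704.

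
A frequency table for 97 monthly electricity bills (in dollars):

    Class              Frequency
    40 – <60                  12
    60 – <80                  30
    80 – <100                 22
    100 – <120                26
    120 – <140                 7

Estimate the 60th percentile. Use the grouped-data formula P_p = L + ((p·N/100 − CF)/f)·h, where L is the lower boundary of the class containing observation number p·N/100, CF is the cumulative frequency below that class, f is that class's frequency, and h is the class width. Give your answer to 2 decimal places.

N = 97; target position k = 60/100 · 97 = 58.2.
Cumulative frequencies: 12, 42, 64, 90, 97.
Observation 58.2 falls in the class 80 – <100.
L = 80, CF = 42, f = 22, h = 20.
P60 = 80 + ((58.2 − 42)/22)·20 = 80 + 14.7273 = 94.7273.

94.73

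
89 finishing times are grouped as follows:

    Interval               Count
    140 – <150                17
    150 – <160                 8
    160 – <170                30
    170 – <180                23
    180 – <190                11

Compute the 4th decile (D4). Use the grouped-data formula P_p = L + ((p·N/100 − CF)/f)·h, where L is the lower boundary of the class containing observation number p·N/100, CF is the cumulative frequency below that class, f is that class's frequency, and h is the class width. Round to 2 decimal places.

N = 89; target position k = 40/100 · 89 = 35.6.
Cumulative frequencies: 17, 25, 55, 78, 89.
Observation 35.6 falls in the class 160 – <170.
L = 160, CF = 25, f = 30, h = 10.
P40 = 160 + ((35.6 − 25)/30)·10 = 160 + 3.53333 = 163.533.

163.53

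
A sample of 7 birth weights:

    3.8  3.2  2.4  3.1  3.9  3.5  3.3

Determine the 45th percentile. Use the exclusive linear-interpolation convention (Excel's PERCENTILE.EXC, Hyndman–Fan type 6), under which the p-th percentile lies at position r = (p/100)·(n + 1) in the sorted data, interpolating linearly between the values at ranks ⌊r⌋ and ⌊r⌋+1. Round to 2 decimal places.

Sorted: 2.4, 3.1, 3.2, 3.3, 3.5, 3.8, 3.9.
n = 7.
r = (45/100)·(7 + 1) = 3.6.
Rank 3 is 3.2 and rank 4 is 3.3.
Interpolate: 3.2 + 0.6·(3.3 − 3.2) = 3.2 + 0.6·0.1 = 3.26.

3.26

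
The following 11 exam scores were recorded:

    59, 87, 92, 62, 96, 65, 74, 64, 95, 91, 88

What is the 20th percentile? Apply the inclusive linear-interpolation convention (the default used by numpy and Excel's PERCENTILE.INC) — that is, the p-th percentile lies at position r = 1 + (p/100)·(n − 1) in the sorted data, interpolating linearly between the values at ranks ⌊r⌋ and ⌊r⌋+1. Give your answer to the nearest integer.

64

Sorted: 59, 62, 64, 65, 74, 87, 88, 91, 92, 95, 96.
n = 11.
r = 1 + (20/100)·(11 − 1) = 1 + 2 = 3.
r is an integer, so P20 is the value at rank 3: 64.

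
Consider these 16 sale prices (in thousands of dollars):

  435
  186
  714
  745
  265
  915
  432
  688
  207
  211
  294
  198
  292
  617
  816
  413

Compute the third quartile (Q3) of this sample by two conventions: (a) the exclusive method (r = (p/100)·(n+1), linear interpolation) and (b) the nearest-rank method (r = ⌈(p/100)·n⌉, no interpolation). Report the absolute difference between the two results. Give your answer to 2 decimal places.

Sorted: 186, 198, 207, 211, 265, 292, 294, 413, 432, 435, 617, 688, 714, 745, 816, 915.
n = 16.
(a) r = 12.75; between ranks 12 (688) and 13 (714): 707.5.
(b) the nearest-rank method: rank 12 → 688.
|707.5 − 688| = 19.5.

19.50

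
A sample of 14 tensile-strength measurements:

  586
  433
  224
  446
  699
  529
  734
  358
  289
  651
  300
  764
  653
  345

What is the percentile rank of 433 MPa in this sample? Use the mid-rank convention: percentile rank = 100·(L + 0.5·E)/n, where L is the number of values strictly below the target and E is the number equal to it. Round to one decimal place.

Sorted: 224, 289, 300, 345, 358, 433, 446, 529, 586, 651, 653, 699, 734, 764.
Count below 433: L = 5; count equal: E = 1; n = 14.
Percentile rank = 100·(5 + 0.5·1)/14 = 100·5.5/14 = 39.29.

39.3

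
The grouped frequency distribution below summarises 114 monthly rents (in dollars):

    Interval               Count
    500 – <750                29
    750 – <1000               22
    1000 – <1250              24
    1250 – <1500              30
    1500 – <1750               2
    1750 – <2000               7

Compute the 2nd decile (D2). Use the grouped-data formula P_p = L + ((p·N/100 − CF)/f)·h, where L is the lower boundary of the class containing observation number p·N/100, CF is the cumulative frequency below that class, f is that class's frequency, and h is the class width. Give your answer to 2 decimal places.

696.55

N = 114; target position k = 20/100 · 114 = 22.8.
Cumulative frequencies: 29, 51, 75, 105, 107, 114.
Observation 22.8 falls in the class 500 – <750.
L = 500, CF = 0, f = 29, h = 250.
P20 = 500 + ((22.8 − 0)/29)·250 = 500 + 196.552 = 696.552.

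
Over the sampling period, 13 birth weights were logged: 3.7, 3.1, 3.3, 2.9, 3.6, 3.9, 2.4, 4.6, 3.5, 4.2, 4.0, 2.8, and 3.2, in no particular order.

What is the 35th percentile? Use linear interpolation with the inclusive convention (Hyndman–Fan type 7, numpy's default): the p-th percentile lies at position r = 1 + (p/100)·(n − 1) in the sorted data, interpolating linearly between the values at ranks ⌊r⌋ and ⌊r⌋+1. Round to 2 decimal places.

3.22

Sorted: 2.4, 2.8, 2.9, 3.1, 3.2, 3.3, 3.5, 3.6, 3.7, 3.9, 4.0, 4.2, 4.6.
n = 13.
r = 1 + (35/100)·(13 − 1) = 1 + 4.2 = 5.2.
Rank 5 is 3.2 and rank 6 is 3.3.
Interpolate: 3.2 + 0.2·(3.3 − 3.2) = 3.2 + 0.2·0.1 = 3.22.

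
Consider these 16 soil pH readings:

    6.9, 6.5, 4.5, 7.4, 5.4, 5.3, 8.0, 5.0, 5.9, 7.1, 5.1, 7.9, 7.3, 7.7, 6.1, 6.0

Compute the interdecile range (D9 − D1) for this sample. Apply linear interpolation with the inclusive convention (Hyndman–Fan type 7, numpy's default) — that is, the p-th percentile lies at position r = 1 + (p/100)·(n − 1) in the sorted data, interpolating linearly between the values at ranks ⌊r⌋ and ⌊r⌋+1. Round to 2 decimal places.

2.75

Sorted: 4.5, 5.0, 5.1, 5.3, 5.4, 5.9, 6.0, 6.1, 6.5, 6.9, 7.1, 7.3, 7.4, 7.7, 7.9, 8.0.
n = 16.
P10: r = 2.5; ranks 2–3 are 5.0, 5.1; interpolating gives 5.05.
P90: r = 14.5; ranks 14–15 are 7.7, 7.9; interpolating gives 7.8.
Difference: 7.8 − 5.05 = 2.75.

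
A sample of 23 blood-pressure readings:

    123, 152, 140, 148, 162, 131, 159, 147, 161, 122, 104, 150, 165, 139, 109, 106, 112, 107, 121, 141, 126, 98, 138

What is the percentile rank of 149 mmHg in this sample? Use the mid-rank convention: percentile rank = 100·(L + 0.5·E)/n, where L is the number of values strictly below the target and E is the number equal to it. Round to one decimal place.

Sorted: 98, 104, 106, 107, 109, 112, 121, 122, 123, 126, 131, 138, 139, 140, 141, 147, 148, 150, 152, 159, 161, 162, 165.
Count below 149: L = 17; count equal: E = 0; n = 23.
Percentile rank = 100·(17 + 0.5·0)/23 = 100·17/23 = 73.91.

73.9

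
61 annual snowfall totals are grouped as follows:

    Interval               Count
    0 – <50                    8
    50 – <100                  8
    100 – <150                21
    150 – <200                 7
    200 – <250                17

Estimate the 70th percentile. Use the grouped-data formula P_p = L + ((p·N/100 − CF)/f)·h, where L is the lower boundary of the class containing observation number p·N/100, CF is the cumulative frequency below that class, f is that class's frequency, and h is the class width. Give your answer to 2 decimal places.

N = 61; target position k = 70/100 · 61 = 42.7.
Cumulative frequencies: 8, 16, 37, 44, 61.
Observation 42.7 falls in the class 150 – <200.
L = 150, CF = 37, f = 7, h = 50.
P70 = 150 + ((42.7 − 37)/7)·50 = 150 + 40.7143 = 190.714.

190.71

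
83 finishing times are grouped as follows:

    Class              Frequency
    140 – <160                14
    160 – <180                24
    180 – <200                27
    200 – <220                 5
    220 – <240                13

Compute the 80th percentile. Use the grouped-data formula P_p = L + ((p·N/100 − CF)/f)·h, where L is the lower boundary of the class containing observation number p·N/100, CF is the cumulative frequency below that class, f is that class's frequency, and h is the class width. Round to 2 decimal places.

205.60

N = 83; target position k = 80/100 · 83 = 66.4.
Cumulative frequencies: 14, 38, 65, 70, 83.
Observation 66.4 falls in the class 200 – <220.
L = 200, CF = 65, f = 5, h = 20.
P80 = 200 + ((66.4 − 65)/5)·20 = 200 + 5.6 = 205.6.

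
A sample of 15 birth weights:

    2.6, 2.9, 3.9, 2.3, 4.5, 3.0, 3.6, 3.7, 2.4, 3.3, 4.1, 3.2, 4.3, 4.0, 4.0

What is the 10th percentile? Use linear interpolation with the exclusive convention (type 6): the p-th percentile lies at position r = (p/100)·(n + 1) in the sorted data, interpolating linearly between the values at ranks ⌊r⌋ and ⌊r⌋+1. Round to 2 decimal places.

Sorted: 2.3, 2.4, 2.6, 2.9, 3.0, 3.2, 3.3, 3.6, 3.7, 3.9, 4.0, 4.0, 4.1, 4.3, 4.5.
n = 15.
r = (10/100)·(15 + 1) = 1.6.
Rank 1 is 2.3 and rank 2 is 2.4.
Interpolate: 2.3 + 0.6·(2.4 − 2.3) = 2.3 + 0.6·0.1 = 2.36.

2.36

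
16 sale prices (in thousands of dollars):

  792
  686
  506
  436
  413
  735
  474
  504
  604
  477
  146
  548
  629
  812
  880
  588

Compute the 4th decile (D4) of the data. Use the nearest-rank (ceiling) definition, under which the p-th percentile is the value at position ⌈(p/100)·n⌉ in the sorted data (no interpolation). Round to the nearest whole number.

Sorted: 146, 413, 436, 474, 477, 504, 506, 548, 588, 604, 629, 686, 735, 792, 812, 880.
n = 16.
Position = ⌈40/100 · 16⌉ = ⌈6.4⌉ = 7.
The value at rank 7 is 506.

506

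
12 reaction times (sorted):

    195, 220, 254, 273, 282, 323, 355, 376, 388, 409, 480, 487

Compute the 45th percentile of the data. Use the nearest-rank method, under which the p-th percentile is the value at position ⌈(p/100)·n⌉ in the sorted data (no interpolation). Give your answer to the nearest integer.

n = 12.
Position = ⌈45/100 · 12⌉ = ⌈5.4⌉ = 6.
The value at rank 6 is 323.

323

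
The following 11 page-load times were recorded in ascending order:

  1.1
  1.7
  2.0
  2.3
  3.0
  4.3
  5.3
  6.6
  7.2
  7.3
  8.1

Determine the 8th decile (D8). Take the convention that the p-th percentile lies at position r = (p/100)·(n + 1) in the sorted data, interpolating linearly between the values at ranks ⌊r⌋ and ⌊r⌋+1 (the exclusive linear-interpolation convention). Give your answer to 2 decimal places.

n = 11.
r = (80/100)·(11 + 1) = 9.6.
Rank 9 is 7.2 and rank 10 is 7.3.
Interpolate: 7.2 + 0.6·(7.3 − 7.2) = 7.2 + 0.6·0.1 = 7.26.

7.26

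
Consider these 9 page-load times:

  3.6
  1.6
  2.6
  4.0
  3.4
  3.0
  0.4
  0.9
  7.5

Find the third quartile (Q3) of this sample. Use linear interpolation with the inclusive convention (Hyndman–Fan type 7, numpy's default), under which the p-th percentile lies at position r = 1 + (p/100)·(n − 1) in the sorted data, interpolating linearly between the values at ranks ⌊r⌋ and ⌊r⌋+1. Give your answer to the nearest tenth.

Sorted: 0.4, 0.9, 1.6, 2.6, 3.0, 3.4, 3.6, 4.0, 7.5.
n = 9.
r = 1 + (75/100)·(9 − 1) = 1 + 6 = 7.
r is an integer, so P75 is the value at rank 7: 3.6.

3.6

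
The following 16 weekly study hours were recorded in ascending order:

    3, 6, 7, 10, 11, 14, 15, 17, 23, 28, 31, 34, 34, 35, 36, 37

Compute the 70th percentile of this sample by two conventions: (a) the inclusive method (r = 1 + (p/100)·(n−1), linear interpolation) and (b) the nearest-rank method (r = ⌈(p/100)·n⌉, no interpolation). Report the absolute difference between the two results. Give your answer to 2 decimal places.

1.50

n = 16.
(a) r = 11.5; between ranks 11 (31) and 12 (34): 32.5.
(b) the nearest-rank method: rank 12 → 34.
|32.5 − 34| = 1.5.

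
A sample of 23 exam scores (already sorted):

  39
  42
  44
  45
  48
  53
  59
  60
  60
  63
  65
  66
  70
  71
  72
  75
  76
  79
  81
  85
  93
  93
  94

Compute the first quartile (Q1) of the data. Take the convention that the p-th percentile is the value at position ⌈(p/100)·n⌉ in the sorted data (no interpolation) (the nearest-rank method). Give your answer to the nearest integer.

n = 23.
Position = ⌈25/100 · 23⌉ = ⌈5.75⌉ = 6.
The value at rank 6 is 53.

53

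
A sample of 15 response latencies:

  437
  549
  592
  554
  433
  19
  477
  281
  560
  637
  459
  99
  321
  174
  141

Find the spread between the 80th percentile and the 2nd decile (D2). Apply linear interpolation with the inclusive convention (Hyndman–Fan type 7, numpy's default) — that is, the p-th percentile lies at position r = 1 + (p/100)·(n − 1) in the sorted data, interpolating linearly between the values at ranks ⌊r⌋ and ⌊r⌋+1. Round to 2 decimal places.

Sorted: 19, 99, 141, 174, 281, 321, 433, 437, 459, 477, 549, 554, 560, 592, 637.
n = 15.
P20: r = 3.8; ranks 3–4 are 141, 174; interpolating gives 167.4.
P80: r = 12.2; ranks 12–13 are 554, 560; interpolating gives 555.2.
Difference: 555.2 − 167.4 = 387.8.

387.80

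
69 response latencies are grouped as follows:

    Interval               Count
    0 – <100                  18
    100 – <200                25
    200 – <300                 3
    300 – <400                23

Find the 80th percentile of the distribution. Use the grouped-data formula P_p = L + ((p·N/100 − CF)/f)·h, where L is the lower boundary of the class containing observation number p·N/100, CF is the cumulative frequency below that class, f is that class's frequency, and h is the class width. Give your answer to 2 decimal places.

340.00

N = 69; target position k = 80/100 · 69 = 55.2.
Cumulative frequencies: 18, 43, 46, 69.
Observation 55.2 falls in the class 300 – <400.
L = 300, CF = 46, f = 23, h = 100.
P80 = 300 + ((55.2 − 46)/23)·100 = 300 + 40 = 340.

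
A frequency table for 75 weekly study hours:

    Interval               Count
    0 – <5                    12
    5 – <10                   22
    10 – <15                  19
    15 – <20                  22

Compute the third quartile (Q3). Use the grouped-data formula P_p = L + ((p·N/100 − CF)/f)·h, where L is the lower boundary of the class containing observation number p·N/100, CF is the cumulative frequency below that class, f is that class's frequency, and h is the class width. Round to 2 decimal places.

15.74

N = 75; target position k = 75/100 · 75 = 56.25.
Cumulative frequencies: 12, 34, 53, 75.
Observation 56.25 falls in the class 15 – <20.
L = 15, CF = 53, f = 22, h = 5.
P75 = 15 + ((56.25 − 53)/22)·5 = 15 + 0.738636 = 15.7386.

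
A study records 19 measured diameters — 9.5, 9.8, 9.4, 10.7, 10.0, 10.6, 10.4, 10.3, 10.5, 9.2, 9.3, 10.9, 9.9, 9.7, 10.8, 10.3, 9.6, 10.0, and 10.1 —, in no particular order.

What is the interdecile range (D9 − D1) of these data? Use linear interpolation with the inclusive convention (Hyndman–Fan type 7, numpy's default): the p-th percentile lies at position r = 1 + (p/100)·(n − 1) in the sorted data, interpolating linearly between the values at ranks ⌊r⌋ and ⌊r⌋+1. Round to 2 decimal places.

Sorted: 9.2, 9.3, 9.4, 9.5, 9.6, 9.7, 9.8, 9.9, 10.0, 10.0, 10.1, 10.3, 10.3, 10.4, 10.5, 10.6, 10.7, 10.8, 10.9.
n = 19.
P10: r = 2.8; ranks 2–3 are 9.3, 9.4; interpolating gives 9.38.
P90: r = 17.2; ranks 17–18 are 10.7, 10.8; interpolating gives 10.72.
Difference: 10.72 − 9.38 = 1.34.

1.34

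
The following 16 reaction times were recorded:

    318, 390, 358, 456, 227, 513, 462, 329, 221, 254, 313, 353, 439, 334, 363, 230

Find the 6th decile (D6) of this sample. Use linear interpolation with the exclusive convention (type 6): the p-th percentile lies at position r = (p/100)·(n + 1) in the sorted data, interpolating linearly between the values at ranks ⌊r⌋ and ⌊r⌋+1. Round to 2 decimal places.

359.00

Sorted: 221, 227, 230, 254, 313, 318, 329, 334, 353, 358, 363, 390, 439, 456, 462, 513.
n = 16.
r = (60/100)·(16 + 1) = 10.2.
Rank 10 is 358 and rank 11 is 363.
Interpolate: 358 + 0.2·(363 − 358) = 358 + 0.2·5 = 359.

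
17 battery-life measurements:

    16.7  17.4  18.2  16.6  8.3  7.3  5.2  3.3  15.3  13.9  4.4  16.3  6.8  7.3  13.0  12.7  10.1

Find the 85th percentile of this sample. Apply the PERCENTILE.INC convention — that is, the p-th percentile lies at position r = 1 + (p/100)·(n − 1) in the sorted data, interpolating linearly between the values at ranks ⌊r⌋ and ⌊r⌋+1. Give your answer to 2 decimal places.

Sorted: 3.3, 4.4, 5.2, 6.8, 7.3, 7.3, 8.3, 10.1, 12.7, 13.0, 13.9, 15.3, 16.3, 16.6, 16.7, 17.4, 18.2.
n = 17.
r = 1 + (85/100)·(17 − 1) = 1 + 13.6 = 14.6.
Rank 14 is 16.6 and rank 15 is 16.7.
Interpolate: 16.6 + 0.6·(16.7 − 16.6) = 16.6 + 0.6·0.1 = 16.66.

16.66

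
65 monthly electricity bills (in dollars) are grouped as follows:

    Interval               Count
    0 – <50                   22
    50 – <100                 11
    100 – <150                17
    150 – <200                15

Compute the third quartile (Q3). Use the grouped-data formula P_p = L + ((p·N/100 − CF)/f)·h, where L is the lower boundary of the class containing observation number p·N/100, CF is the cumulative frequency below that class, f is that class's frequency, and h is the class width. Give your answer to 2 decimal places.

N = 65; target position k = 75/100 · 65 = 48.75.
Cumulative frequencies: 22, 33, 50, 65.
Observation 48.75 falls in the class 100 – <150.
L = 100, CF = 33, f = 17, h = 50.
P75 = 100 + ((48.75 − 33)/17)·50 = 100 + 46.3235 = 146.324.

146.32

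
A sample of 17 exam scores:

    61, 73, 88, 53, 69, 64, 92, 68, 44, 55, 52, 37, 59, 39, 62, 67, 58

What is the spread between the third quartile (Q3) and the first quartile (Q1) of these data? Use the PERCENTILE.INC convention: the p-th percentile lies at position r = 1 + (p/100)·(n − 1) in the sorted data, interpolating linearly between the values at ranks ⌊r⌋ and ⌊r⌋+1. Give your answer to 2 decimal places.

Sorted: 37, 39, 44, 52, 53, 55, 58, 59, 61, 62, 64, 67, 68, 69, 73, 88, 92.
n = 17.
P25: r = 5 (integer) → 53.
P75: r = 13 (integer) → 68.
Difference: 68 − 53 = 15.

15.00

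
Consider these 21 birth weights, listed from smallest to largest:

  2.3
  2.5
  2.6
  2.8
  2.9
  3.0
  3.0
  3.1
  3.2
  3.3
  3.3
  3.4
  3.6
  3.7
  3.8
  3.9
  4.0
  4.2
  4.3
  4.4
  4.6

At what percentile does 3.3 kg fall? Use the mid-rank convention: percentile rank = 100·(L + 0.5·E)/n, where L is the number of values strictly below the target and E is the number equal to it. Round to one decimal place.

Count below 3.3: L = 9; count equal: E = 2; n = 21.
Percentile rank = 100·(9 + 0.5·2)/21 = 100·10/21 = 47.62.

47.6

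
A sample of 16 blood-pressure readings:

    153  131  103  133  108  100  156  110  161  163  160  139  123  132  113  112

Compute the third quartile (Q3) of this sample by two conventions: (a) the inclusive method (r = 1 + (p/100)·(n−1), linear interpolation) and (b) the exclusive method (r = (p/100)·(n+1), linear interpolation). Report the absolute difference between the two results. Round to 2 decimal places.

Sorted: 100, 103, 108, 110, 112, 113, 123, 131, 132, 133, 139, 153, 156, 160, 161, 163.
n = 16.
(a) r = 12.25; between ranks 12 (153) and 13 (156): 153.75.
(b) r = 12.75; between ranks 12 (153) and 13 (156): 155.25.
|153.75 − 155.25| = 1.5.

1.50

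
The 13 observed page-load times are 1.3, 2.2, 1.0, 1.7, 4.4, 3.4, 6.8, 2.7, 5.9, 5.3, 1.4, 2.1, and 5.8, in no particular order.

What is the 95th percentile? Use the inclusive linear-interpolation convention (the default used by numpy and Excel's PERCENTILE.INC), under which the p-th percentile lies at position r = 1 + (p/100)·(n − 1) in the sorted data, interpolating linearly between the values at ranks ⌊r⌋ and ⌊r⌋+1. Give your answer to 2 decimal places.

Sorted: 1.0, 1.3, 1.4, 1.7, 2.1, 2.2, 2.7, 3.4, 4.4, 5.3, 5.8, 5.9, 6.8.
n = 13.
r = 1 + (95/100)·(13 − 1) = 1 + 11.4 = 12.4.
Rank 12 is 5.9 and rank 13 is 6.8.
Interpolate: 5.9 + 0.4·(6.8 − 5.9) = 5.9 + 0.4·0.9 = 6.26.

6.26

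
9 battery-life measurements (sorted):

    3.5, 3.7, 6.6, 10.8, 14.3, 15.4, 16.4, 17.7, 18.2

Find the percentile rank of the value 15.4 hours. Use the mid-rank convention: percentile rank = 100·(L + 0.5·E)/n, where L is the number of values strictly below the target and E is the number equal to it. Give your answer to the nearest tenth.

61.1

Count below 15.4: L = 5; count equal: E = 1; n = 9.
Percentile rank = 100·(5 + 0.5·1)/9 = 100·5.5/9 = 61.11.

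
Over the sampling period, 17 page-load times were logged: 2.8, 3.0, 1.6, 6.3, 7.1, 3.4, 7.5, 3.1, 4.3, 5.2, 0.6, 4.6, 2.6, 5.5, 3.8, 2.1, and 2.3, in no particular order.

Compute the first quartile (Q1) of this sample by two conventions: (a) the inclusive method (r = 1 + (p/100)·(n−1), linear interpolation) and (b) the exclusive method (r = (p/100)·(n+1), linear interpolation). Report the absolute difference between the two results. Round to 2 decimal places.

Sorted: 0.6, 1.6, 2.1, 2.3, 2.6, 2.8, 3.0, 3.1, 3.4, 3.8, 4.3, 4.6, 5.2, 5.5, 6.3, 7.1, 7.5.
n = 17.
(a) r = 5 → value at rank 5 = 2.6.
(b) r = 4.5; between ranks 4 (2.3) and 5 (2.6): 2.45.
|2.6 − 2.45| = 0.15.

0.15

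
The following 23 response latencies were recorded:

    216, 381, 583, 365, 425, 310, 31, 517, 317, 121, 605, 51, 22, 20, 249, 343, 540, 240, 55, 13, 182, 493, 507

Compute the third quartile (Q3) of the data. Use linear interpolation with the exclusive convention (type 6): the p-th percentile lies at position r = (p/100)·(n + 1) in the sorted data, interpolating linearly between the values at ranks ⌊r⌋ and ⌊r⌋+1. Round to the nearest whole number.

Sorted: 13, 20, 22, 31, 51, 55, 121, 182, 216, 240, 249, 310, 317, 343, 365, 381, 425, 493, 507, 517, 540, 583, 605.
n = 23.
r = (75/100)·(23 + 1) = 18.
r is an integer, so P75 is the value at rank 18: 493.

493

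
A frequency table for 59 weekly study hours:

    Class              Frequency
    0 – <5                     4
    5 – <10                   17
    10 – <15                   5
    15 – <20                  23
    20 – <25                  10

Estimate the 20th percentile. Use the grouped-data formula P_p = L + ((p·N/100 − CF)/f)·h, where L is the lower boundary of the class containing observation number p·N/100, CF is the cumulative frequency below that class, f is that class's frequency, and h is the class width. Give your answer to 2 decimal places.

N = 59; target position k = 20/100 · 59 = 11.8.
Cumulative frequencies: 4, 21, 26, 49, 59.
Observation 11.8 falls in the class 5 – <10.
L = 5, CF = 4, f = 17, h = 5.
P20 = 5 + ((11.8 − 4)/17)·5 = 5 + 2.29412 = 7.29412.

7.29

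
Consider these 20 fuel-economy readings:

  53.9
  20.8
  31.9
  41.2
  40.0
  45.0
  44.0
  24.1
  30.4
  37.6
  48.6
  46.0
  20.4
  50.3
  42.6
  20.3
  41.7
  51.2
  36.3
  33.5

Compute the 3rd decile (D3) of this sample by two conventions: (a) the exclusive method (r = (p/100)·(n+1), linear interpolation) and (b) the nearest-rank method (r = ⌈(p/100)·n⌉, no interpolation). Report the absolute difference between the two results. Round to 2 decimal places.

0.48

Sorted: 20.3, 20.4, 20.8, 24.1, 30.4, 31.9, 33.5, 36.3, 37.6, 40.0, 41.2, 41.7, 42.6, 44.0, 45.0, 46.0, 48.6, 50.3, 51.2, 53.9.
n = 20.
(a) r = 6.3; between ranks 6 (31.9) and 7 (33.5): 32.38.
(b) the nearest-rank method: rank 6 → 31.9.
|32.38 − 31.9| = 0.48.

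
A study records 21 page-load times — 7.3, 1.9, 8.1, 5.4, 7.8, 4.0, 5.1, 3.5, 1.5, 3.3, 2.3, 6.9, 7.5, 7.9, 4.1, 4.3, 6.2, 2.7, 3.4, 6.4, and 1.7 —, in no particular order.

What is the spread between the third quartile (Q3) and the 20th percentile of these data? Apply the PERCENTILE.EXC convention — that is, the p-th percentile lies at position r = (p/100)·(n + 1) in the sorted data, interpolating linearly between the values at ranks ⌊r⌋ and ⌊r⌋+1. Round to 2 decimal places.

4.64

Sorted: 1.5, 1.7, 1.9, 2.3, 2.7, 3.3, 3.4, 3.5, 4.0, 4.1, 4.3, 5.1, 5.4, 6.2, 6.4, 6.9, 7.3, 7.5, 7.8, 7.9, 8.1.
n = 21.
P20: r = 4.4; ranks 4–5 are 2.3, 2.7; interpolating gives 2.46.
P75: r = 16.5; ranks 16–17 are 6.9, 7.3; interpolating gives 7.1.
Difference: 7.1 − 2.46 = 4.64.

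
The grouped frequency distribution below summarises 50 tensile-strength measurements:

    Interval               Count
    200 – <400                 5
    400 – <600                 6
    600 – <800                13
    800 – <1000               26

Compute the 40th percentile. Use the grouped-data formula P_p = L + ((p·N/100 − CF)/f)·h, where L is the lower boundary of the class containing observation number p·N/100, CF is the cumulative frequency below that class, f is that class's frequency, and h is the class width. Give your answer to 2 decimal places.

738.46

N = 50; target position k = 40/100 · 50 = 20.
Cumulative frequencies: 5, 11, 24, 50.
Observation 20 falls in the class 600 – <800.
L = 600, CF = 11, f = 13, h = 200.
P40 = 600 + ((20 − 11)/13)·200 = 600 + 138.462 = 738.462.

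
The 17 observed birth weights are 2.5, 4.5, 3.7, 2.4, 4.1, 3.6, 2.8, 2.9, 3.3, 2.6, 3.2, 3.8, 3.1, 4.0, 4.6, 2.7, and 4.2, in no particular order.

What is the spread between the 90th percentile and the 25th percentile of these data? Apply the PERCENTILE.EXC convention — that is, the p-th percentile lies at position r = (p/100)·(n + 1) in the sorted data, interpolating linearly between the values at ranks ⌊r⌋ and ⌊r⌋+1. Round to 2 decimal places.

Sorted: 2.4, 2.5, 2.6, 2.7, 2.8, 2.9, 3.1, 3.2, 3.3, 3.6, 3.7, 3.8, 4.0, 4.1, 4.2, 4.5, 4.6.
n = 17.
P25: r = 4.5; ranks 4–5 are 2.7, 2.8; interpolating gives 2.75.
P90: r = 16.2; ranks 16–17 are 4.5, 4.6; interpolating gives 4.52.
Difference: 4.52 − 2.75 = 1.77.

1.77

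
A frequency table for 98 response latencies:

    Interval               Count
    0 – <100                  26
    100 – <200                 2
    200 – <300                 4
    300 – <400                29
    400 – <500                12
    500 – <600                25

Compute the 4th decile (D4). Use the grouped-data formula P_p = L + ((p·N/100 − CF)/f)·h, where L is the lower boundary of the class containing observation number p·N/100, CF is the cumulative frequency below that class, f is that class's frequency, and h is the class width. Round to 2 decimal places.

324.83

N = 98; target position k = 40/100 · 98 = 39.2.
Cumulative frequencies: 26, 28, 32, 61, 73, 98.
Observation 39.2 falls in the class 300 – <400.
L = 300, CF = 32, f = 29, h = 100.
P40 = 300 + ((39.2 − 32)/29)·100 = 300 + 24.8276 = 324.828.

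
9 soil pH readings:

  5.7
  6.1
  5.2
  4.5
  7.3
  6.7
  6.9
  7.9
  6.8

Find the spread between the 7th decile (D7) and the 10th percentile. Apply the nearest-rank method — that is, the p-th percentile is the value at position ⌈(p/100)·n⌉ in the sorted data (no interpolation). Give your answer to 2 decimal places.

Sorted: 4.5, 5.2, 5.7, 6.1, 6.7, 6.8, 6.9, 7.3, 7.9.
n = 9.
P10: rank ⌈10/100·9⌉ = 1 → 4.5.
P70: rank ⌈70/100·9⌉ = 7 → 6.9.
Difference: 6.9 − 4.5 = 2.4.

2.40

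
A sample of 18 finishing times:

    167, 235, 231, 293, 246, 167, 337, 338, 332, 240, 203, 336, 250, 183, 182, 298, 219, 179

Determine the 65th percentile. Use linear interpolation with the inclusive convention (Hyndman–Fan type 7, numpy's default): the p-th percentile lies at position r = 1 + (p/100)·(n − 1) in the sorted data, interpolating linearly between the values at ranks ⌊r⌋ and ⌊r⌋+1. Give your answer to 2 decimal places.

252.15

Sorted: 167, 167, 179, 182, 183, 203, 219, 231, 235, 240, 246, 250, 293, 298, 332, 336, 337, 338.
n = 18.
r = 1 + (65/100)·(18 − 1) = 1 + 11.05 = 12.05.
Rank 12 is 250 and rank 13 is 293.
Interpolate: 250 + 0.05·(293 − 250) = 250 + 0.05·43 = 252.15.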